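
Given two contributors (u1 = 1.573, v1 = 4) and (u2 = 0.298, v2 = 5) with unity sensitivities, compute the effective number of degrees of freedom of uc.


uc = sqrt(u1^2 + u2^2) = sqrt(1.573^2 + 0.298^2) = 1.6009788
v_eff = uc^4 / (u1^4/v1 + u2^4/v2)
= 1.6009788^4 / (1.573^4/4 + 0.298^4/5)
= 6.5696514 / 1.5321532
v_eff = 4.2879

4.2879


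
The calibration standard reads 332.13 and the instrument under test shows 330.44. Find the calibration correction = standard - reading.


Correction = standard - reading
= 332.13 - 330.44
= 1.6900

1.6900


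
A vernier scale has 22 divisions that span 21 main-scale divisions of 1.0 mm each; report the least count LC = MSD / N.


LC = MSD / n_div
= 1.0 / 22
= 0.0455

0.0455


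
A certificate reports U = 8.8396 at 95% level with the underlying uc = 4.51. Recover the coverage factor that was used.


k = U / uc
k = 8.8396 / 4.51
k = 1.96

1.96


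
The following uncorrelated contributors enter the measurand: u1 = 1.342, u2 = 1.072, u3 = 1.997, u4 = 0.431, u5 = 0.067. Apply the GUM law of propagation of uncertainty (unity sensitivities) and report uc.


uc = sqrt(1.342^2 + 1.072^2 + 1.997^2 + 0.431^2 + 0.067^2)
uc = sqrt(7.128407)
uc = 2.6699

2.6699


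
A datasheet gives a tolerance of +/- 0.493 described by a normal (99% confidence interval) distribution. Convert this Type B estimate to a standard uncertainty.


u_B = half_width / 2.576
u_B = 0.493 / 2.576
u_B = 0.1914

0.1914


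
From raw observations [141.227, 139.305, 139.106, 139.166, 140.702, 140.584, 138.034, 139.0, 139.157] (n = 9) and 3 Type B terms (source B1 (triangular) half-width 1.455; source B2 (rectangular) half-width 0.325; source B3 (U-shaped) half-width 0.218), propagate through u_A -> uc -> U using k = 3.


mean = (141.227 + 139.305 + 139.106 + 139.166 + 140.702 + 140.584 + 138.034 + 139.0 + 139.157) / 9 = 139.5867778
s = sqrt(sum((x - mean)^2)/(n-1)) = 1.0220224
u_A = s / sqrt(n) = 1.0220224 / sqrt(9) = 0.34067413
u_B1 = 1.455 / sqrt(6) = 0.59400126
u_B2 = 0.325 / sqrt(3) = 0.18763884
u_B3 = 0.218 / sqrt(2) = 0.15414928
uc = sqrt(0.34067413^2 + 0.59400126^2 + 0.18763884^2 + 0.15414928^2) = 0.72654435
U = k * uc = 3 * 0.72654435
U = 2.1796

2.1796


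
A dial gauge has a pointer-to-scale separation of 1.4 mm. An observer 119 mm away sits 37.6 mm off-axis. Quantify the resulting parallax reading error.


error = h * offset / d
= 1.4 * 37.6 / 119
= 0.4424

0.4424


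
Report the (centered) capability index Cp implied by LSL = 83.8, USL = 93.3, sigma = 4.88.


Cp = (USL - LSL) / (6 * sigma)
= (93.3 - 83.8) / (6 * 4.88)
= 9.5000 / 29.2800
= 0.3245

0.3245


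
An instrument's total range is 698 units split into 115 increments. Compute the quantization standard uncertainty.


resolution = range / divisions
resolution = 698 / 115 = 6.0695652
u_res = resolution / (2*sqrt(3))
u_res = 6.0695652 / 3.4641016
u_res = 1.7521

1.7521


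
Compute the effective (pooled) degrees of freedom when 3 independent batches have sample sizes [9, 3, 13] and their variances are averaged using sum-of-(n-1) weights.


nu = sum_i (n_i - 1)
nu = ((9 - 1) + (3 - 1) + (13 - 1))
nu = 8 + 2 + 12
nu = 22

22


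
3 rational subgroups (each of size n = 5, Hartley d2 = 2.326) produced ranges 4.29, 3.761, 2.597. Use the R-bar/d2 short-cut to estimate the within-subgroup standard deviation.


R_bar = (4.29 + 3.761 + 2.597) / 3
R_bar = 10.648 / 3 = 3.5493333
sigma_hat = R_bar / d2 = 3.5493333 / 2.326 = 1.5259

1.5259


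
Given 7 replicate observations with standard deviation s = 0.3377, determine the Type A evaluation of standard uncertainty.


u_A = s / sqrt(n)
u_A = 0.3377 / sqrt(7)
u_A = 0.3377 / 2.6457513
u_A = 0.1276

0.1276


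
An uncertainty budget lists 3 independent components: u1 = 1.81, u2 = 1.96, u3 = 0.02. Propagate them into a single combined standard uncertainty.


uc = sqrt(1.81^2 + 1.96^2 + 0.02^2)
uc = sqrt(7.1181)
uc = 2.6680

2.6680


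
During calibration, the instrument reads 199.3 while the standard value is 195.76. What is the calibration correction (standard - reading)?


Correction = standard - reading
= 195.76 - 199.3
= -3.5400

-3.5400


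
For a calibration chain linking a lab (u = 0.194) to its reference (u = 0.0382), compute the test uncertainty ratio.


TUR = u_lab / u_ref
= 0.194 / 0.0382
= 5.0785

5.0785


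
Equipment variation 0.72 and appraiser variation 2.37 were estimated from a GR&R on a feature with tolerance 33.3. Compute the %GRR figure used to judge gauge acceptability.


GRR = sqrt(EV^2 + AV^2) = sqrt(0.72^2 + 2.37^2) = 2.4769538
%GRR = GRR / tol * 100 = 2.4769538 / 33.3 * 100
%GRR = 7.4383

7.4383


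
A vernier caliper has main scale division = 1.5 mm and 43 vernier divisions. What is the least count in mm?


LC = MSD / n_div
= 1.5 / 43
= 0.0349

0.0349


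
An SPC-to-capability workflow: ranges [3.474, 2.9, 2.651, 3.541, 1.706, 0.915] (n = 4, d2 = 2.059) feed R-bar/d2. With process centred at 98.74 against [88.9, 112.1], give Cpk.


R_bar = (3.474 + 2.9 + 2.651 + 3.541 + 1.706 + 0.915) / 6 = 2.5311667
sigma = R_bar / d2 = 2.5311667 / 2.059 = 1.2293185
Cp = (USL - LSL)/(6*sigma) = (112.1 - 88.9)/(6*1.2293185) = 3.1454
Cpu = (112.1 - 98.74)/(3*1.2293185) = 3.6226
Cpl = (98.74 - 88.9)/(3*1.2293185) = 2.6681
Cpk = min(Cpu, Cpl) = 2.6681

2.6681


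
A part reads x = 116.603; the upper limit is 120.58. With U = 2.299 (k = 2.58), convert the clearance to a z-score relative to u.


u = U / k = 2.299 / 2.58 = 0.89108527
margin = |USL - x| = |120.58 - 116.603| = 3.977
z = margin / u = 3.977 / 0.89108527
z = 4.4631

4.4631


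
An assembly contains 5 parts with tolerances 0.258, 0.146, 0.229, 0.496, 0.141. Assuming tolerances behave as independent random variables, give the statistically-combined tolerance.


RSS = sqrt(0.258^2 + 0.146^2 + 0.229^2 + 0.496^2 + 0.141^2)
= sqrt(0.406218)
= 0.6374

0.6374


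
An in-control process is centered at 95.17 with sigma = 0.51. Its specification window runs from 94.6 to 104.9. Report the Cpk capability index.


Cpu = (USL - mean) / (3*sigma) = (104.9 - 95.17) / (3*0.51) = 6.3595
Cpl = (mean - LSL) / (3*sigma) = (95.17 - 94.6) / (3*0.51) = 0.3725
Cpk = min(Cpu, Cpl) = 0.3725

0.3725


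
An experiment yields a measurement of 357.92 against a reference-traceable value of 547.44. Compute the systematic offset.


Systematic error = measured - true
= 357.92 - 547.44
= -189.5200

-189.5200


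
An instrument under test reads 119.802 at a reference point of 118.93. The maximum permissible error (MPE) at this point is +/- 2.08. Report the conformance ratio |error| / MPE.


e = indication - reference = 119.802 - 118.93 = 0.8720
|e| = 0.8720
ratio = |e| / MPE = 0.8720 / 2.08
ratio = 0.4192

0.4192


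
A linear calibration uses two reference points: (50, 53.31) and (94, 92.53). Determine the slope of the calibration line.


slope = (y2 - y1) / (x2 - x1)
= (92.53 - 53.31) / (94 - 50)
= 39.2200 / 44
= 0.8914

0.8914


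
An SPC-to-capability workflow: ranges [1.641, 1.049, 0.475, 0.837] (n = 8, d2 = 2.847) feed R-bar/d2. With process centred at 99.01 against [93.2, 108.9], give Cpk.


R_bar = (1.641 + 1.049 + 0.475 + 0.837) / 4 = 1.0005
sigma = R_bar / d2 = 1.0005 / 2.847 = 0.35142255
Cp = (USL - LSL)/(6*sigma) = (108.9 - 93.2)/(6*0.35142255) = 7.4459
Cpu = (108.9 - 99.01)/(3*0.35142255) = 9.3809
Cpl = (99.01 - 93.2)/(3*0.35142255) = 5.5109
Cpk = min(Cpu, Cpl) = 5.5109

5.5109


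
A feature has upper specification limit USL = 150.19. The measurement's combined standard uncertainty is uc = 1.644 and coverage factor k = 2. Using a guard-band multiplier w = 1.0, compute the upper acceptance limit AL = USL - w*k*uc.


U = k * uc = 2 * 1.644 = 3.288
guard band g = w * U = 1.0 * 3.288 = 3.288
AL = USL - g = 150.19 - 3.288
AL = 146.9020

146.9020


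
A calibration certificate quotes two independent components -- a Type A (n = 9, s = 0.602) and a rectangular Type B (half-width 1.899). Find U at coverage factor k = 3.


u_A = s / sqrt(n) = 0.602 / sqrt(9) = 0.20066667
u_B = half_width / sqrt(3) = 1.899 / sqrt(3) = 1.0963882
uc = sqrt(u_A^2 + u_B^2) = sqrt(0.20066667^2 + 1.0963882^2) = 1.1146005
U = k * uc = 3 * 1.1146005
U = 3.3438

3.3438


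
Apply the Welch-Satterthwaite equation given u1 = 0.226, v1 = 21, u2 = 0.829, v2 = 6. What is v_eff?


uc = sqrt(u1^2 + u2^2) = sqrt(0.226^2 + 0.829^2) = 0.85925375
v_eff = uc^4 / (u1^4/v1 + u2^4/v2)
= 0.85925375^4 / (0.226^4/21 + 0.829^4/6)
= 0.545112 / 0.078840925
v_eff = 6.9141

6.9141


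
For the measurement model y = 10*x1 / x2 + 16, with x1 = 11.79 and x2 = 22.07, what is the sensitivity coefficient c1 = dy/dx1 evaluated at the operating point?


y = 10*x1 / x2 + 16
dy/dx1 = 10/x2
Evaluate at x2 = 22.07: c1 = 10 / 22.07
c1 = 0.4531

0.4531


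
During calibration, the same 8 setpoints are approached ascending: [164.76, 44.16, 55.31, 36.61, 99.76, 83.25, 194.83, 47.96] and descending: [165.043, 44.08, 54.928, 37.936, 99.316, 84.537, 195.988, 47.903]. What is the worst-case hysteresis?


|164.76 - 165.043| = 0.2830
|44.16 - 44.08| = 0.0800
|55.31 - 54.928| = 0.3820
|36.61 - 37.936| = 1.3260
|99.76 - 99.316| = 0.4440
|83.25 - 84.537| = 1.2870
|194.83 - 195.988| = 1.1580
|47.96 - 47.903| = 0.0570
hysteresis = max(diffs) = 1.3260

1.3260


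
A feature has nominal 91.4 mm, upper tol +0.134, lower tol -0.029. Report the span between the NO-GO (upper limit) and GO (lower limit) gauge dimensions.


GO = nominal - lower_tol (smallest hole = maximum material condition)
GO = 91.4 - 0.029 = 91.371
NO-GO = nominal + upper_tol (largest hole = least material condition)
NO-GO = 91.4 + 0.134 = 91.534
spread = NO-GO - GO = 91.534 - 91.371 = 0.1630

0.1630


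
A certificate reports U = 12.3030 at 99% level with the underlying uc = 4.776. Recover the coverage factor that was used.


k = U / uc
k = 12.3030 / 4.776
k = 2.576

2.576


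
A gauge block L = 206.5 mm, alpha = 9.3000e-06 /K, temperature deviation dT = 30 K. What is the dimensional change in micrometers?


dL = L * alpha * dT
= 206.5 * 9.3000e-06 * 30
= 0.0576135 mm
dL_um = 0.0576135 * 1000 = 57.6135 um

57.6135


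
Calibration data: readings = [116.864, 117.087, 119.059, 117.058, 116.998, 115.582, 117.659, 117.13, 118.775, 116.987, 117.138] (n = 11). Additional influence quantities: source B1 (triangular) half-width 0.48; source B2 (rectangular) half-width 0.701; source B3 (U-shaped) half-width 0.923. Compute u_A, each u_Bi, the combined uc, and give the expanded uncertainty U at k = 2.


mean = (116.864 + 117.087 + 119.059 + 117.058 + 116.998 + 115.582 + 117.659 + 117.13 + 118.775 + 116.987 + 117.138) / 11 = 117.3033636
s = sqrt(sum((x - mean)^2)/(n-1)) = 0.94277954
u_A = s / sqrt(n) = 0.94277954 / sqrt(11) = 0.28425873
u_B1 = 0.48 / sqrt(6) = 0.19595918
u_B2 = 0.701 / sqrt(3) = 0.40472254
u_B3 = 0.923 / sqrt(2) = 0.65265956
uc = sqrt(0.28425873^2 + 0.19595918^2 + 0.40472254^2 + 0.65265956^2) = 0.84200229
U = k * uc = 2 * 0.84200229
U = 1.6840

1.6840


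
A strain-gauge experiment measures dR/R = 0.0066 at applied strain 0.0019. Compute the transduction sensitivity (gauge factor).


GF = (dR/R) / epsilon
= 0.0066 / 0.0019
= 3.4737

3.4737


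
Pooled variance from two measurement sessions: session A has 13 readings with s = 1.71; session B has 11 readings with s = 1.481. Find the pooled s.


s_p = sqrt(((n1-1)*s1^2 + (n2-1)*s2^2) / (n1+n2-2))
numerator = (13-1)*1.71^2 + (11-1)*1.481^2 = 35.0892 + 21.93361 = 57.02281
denominator = 13 + 11 - 2 = 22
s_p^2 = 57.02281 / 22 = 2.5919459
s_p = sqrt(2.5919459) = 1.6100

1.6100


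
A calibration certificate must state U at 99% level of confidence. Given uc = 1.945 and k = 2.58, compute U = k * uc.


U = k * uc
U = 2.58 * 1.945
U = 5.0181

5.0181


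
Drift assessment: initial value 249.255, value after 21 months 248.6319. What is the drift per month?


rate = (v2 - v1) / months
= (248.6319 - 249.255) / 21
= -0.6231 / 21
= -0.0297

-0.0297


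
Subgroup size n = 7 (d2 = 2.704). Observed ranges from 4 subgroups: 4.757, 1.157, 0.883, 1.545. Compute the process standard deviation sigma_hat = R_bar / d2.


R_bar = (4.757 + 1.157 + 0.883 + 1.545) / 4
R_bar = 8.342 / 4 = 2.0855
sigma_hat = R_bar / d2 = 2.0855 / 2.704 = 0.7713

0.7713


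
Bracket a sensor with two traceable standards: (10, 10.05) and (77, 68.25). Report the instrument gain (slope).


slope = (y2 - y1) / (x2 - x1)
= (68.25 - 10.05) / (77 - 10)
= 58.2000 / 67
= 0.8687

0.8687


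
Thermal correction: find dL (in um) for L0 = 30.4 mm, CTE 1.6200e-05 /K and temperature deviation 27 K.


dL = L * alpha * dT
= 30.4 * 1.6200e-05 * 27
= 0.0132970 mm
dL_um = 0.0132970 * 1000 = 13.2970 um

13.2970


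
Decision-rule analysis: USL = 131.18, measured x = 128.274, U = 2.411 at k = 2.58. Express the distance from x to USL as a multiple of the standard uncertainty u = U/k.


u = U / k = 2.411 / 2.58 = 0.93449612
margin = |USL - x| = |131.18 - 128.274| = 2.906
z = margin / u = 2.906 / 0.93449612
z = 3.1097

3.1097


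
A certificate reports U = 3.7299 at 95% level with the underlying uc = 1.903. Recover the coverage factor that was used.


k = U / uc
k = 3.7299 / 1.903
k = 1.96

1.96


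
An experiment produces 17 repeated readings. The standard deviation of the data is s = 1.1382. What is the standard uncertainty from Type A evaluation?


u_A = s / sqrt(n)
u_A = 1.1382 / sqrt(17)
u_A = 1.1382 / 4.1231056
u_A = 0.2761

0.2761


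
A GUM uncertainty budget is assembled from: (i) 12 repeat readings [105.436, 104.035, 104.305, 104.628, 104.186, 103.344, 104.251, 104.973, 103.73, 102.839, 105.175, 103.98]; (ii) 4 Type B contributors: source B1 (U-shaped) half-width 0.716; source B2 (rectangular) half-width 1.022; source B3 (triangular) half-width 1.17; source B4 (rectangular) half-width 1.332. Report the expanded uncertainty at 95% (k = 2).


mean = (105.436 + 104.035 + 104.305 + 104.628 + 104.186 + 103.344 + 104.251 + 104.973 + 103.73 + 102.839 + 105.175 + 103.98) / 12 = 104.2401667
s = sqrt(sum((x - mean)^2)/(n-1)) = 0.74681613
u_A = s / sqrt(n) = 0.74681613 / sqrt(12) = 0.21558725
u_B1 = 0.716 / sqrt(2) = 0.50628846
u_B2 = 1.022 / sqrt(3) = 0.59005198
u_B3 = 1.17 / sqrt(6) = 0.4776505
u_B4 = 1.332 / sqrt(3) = 0.76903056
uc = sqrt(0.21558725^2 + 0.50628846^2 + 0.59005198^2 + 0.4776505^2 + 0.76903056^2) = 1.2126521
U = k * uc = 2 * 1.2126521
U = 2.4253

2.4253


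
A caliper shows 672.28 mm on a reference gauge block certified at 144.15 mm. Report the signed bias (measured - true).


Systematic error = measured - true
= 672.28 - 144.15
= 528.1300

528.1300


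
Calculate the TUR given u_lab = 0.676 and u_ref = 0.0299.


TUR = u_lab / u_ref
= 0.676 / 0.0299
= 22.6087

22.6087


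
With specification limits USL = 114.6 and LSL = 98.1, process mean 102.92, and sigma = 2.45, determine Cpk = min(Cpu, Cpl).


Cpu = (USL - mean) / (3*sigma) = (114.6 - 102.92) / (3*2.45) = 1.5891
Cpl = (mean - LSL) / (3*sigma) = (102.92 - 98.1) / (3*2.45) = 0.6558
Cpk = min(Cpu, Cpl) = 0.6558

0.6558


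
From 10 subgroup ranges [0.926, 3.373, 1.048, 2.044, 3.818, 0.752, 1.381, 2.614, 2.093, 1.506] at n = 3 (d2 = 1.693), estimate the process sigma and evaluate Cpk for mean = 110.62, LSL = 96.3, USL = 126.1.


R_bar = (0.926 + 3.373 + 1.048 + 2.044 + 3.818 + 0.752 + 1.381 + 2.614 + 2.093 + 1.506) / 10 = 1.9555
sigma = R_bar / d2 = 1.9555 / 1.693 = 1.1550502
Cp = (USL - LSL)/(6*sigma) = (126.1 - 96.3)/(6*1.1550502) = 4.3000
Cpu = (126.1 - 110.62)/(3*1.1550502) = 4.4673
Cpl = (110.62 - 96.3)/(3*1.1550502) = 4.1326
Cpk = min(Cpu, Cpl) = 4.1326

4.1326


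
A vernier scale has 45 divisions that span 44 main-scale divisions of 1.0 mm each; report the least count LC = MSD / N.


LC = MSD / n_div
= 1.0 / 45
= 0.0222

0.0222


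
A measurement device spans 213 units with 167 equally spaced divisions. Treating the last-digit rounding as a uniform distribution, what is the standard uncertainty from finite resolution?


resolution = range / divisions
resolution = 213 / 167 = 1.2754491
u_res = resolution / (2*sqrt(3))
u_res = 1.2754491 / 3.4641016
u_res = 0.3682

0.3682


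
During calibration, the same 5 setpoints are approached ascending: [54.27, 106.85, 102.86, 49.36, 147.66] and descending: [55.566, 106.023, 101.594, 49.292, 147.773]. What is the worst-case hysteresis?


|54.27 - 55.566| = 1.2960
|106.85 - 106.023| = 0.8270
|102.86 - 101.594| = 1.2660
|49.36 - 49.292| = 0.0680
|147.66 - 147.773| = 0.1130
hysteresis = max(diffs) = 1.2960

1.2960


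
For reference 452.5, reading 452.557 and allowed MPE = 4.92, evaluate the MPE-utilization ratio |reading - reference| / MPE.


e = indication - reference = 452.557 - 452.5 = 0.0570
|e| = 0.0570
ratio = |e| / MPE = 0.0570 / 4.92
ratio = 0.0116

0.0116


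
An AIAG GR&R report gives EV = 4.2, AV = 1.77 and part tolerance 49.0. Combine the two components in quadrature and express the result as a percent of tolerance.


GRR = sqrt(EV^2 + AV^2) = sqrt(4.2^2 + 1.77^2) = 4.5577297
%GRR = GRR / tol * 100 = 4.5577297 / 49.0 * 100
%GRR = 9.3015

9.3015


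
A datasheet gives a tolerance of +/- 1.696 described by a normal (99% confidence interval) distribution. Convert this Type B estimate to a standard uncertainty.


u_B = half_width / 2.576
u_B = 1.696 / 2.576
u_B = 0.6584

0.6584


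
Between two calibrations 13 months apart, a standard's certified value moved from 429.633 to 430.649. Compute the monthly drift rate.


rate = (v2 - v1) / months
= (430.649 - 429.633) / 13
= 1.0160 / 13
= 0.0782

0.0782


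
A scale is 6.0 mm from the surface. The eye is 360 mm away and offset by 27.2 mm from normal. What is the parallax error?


error = h * offset / d
= 6.0 * 27.2 / 360
= 0.4533

0.4533


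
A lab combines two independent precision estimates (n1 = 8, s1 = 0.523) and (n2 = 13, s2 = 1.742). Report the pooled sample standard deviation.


s_p = sqrt(((n1-1)*s1^2 + (n2-1)*s2^2) / (n1+n2-2))
numerator = (8-1)*0.523^2 + (13-1)*1.742^2 = 1.914703 + 36.414768 = 38.329471
denominator = 8 + 13 - 2 = 19
s_p^2 = 38.329471 / 19 = 2.0173406
s_p = sqrt(2.0173406) = 1.4203

1.4203


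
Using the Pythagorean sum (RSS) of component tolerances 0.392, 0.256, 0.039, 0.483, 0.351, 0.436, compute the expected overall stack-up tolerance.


RSS = sqrt(0.392^2 + 0.256^2 + 0.039^2 + 0.483^2 + 0.351^2 + 0.436^2)
= sqrt(0.767307)
= 0.8760

0.8760


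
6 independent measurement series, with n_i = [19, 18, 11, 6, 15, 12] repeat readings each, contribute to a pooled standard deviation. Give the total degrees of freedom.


nu = sum_i (n_i - 1)
nu = ((19 - 1) + (18 - 1) + (11 - 1) + (6 - 1) + (15 - 1) + (12 - 1))
nu = 18 + 17 + 10 + 5 + 14 + 11
nu = 75

75


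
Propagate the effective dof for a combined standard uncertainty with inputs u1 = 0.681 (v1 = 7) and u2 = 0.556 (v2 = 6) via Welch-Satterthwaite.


uc = sqrt(u1^2 + u2^2) = sqrt(0.681^2 + 0.556^2) = 0.87914561
v_eff = uc^4 / (u1^4/v1 + u2^4/v2)
= 0.87914561^4 / (0.681^4/7 + 0.556^4/6)
= 0.59736978 / 0.046652406
v_eff = 12.8047

12.8047


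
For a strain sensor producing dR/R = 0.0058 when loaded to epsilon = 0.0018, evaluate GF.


GF = (dR/R) / epsilon
= 0.0058 / 0.0018
= 3.2222

3.2222


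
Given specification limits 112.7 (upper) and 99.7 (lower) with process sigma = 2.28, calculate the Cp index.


Cp = (USL - LSL) / (6 * sigma)
= (112.7 - 99.7) / (6 * 2.28)
= 13.0000 / 13.6800
= 0.9503

0.9503


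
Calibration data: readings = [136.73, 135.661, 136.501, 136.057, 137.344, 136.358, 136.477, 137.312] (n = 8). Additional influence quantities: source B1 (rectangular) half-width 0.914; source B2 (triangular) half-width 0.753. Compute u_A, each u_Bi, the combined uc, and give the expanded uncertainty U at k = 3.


mean = (136.73 + 135.661 + 136.501 + 136.057 + 137.344 + 136.358 + 136.477 + 137.312) / 8 = 136.555
s = sqrt(sum((x - mean)^2)/(n-1)) = 0.57585266
u_A = s / sqrt(n) = 0.57585266 / sqrt(8) = 0.20359466
u_B1 = 0.914 / sqrt(3) = 0.52769815
u_B2 = 0.753 / sqrt(6) = 0.30741096
uc = sqrt(0.20359466^2 + 0.52769815^2 + 0.30741096^2) = 0.64375276
U = k * uc = 3 * 0.64375276
U = 1.9313

1.9313


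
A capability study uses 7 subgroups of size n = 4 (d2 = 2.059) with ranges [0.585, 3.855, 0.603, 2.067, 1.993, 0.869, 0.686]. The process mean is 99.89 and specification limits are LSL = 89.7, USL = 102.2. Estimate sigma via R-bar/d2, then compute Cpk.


R_bar = (0.585 + 3.855 + 0.603 + 2.067 + 1.993 + 0.869 + 0.686) / 7 = 1.5225714
sigma = R_bar / d2 = 1.5225714 / 2.059 = 0.7394713
Cp = (USL - LSL)/(6*sigma) = (102.2 - 89.7)/(6*0.7394713) = 2.8173
Cpu = (102.2 - 99.89)/(3*0.7394713) = 1.0413
Cpl = (99.89 - 89.7)/(3*0.7394713) = 4.5934
Cpk = min(Cpu, Cpl) = 1.0413

1.0413


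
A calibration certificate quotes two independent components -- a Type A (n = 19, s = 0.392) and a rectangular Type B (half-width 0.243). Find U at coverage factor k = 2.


u_A = s / sqrt(n) = 0.392 / sqrt(19) = 0.089930968
u_B = half_width / sqrt(3) = 0.243 / sqrt(3) = 0.14029612
uc = sqrt(u_A^2 + u_B^2) = sqrt(0.089930968^2 + 0.14029612^2) = 0.16664507
U = k * uc = 2 * 0.16664507
U = 0.3333

0.3333


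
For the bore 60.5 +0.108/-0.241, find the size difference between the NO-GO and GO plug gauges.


GO = nominal - lower_tol (smallest hole = maximum material condition)
GO = 60.5 - 0.241 = 60.259
NO-GO = nominal + upper_tol (largest hole = least material condition)
NO-GO = 60.5 + 0.108 = 60.608
spread = NO-GO - GO = 60.608 - 60.259 = 0.3490

0.3490


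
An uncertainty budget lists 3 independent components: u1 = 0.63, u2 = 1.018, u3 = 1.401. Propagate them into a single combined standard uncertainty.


uc = sqrt(0.63^2 + 1.018^2 + 1.401^2)
uc = sqrt(3.396025)
uc = 1.8428

1.8428


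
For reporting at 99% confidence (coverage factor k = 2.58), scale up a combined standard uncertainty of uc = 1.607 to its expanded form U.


U = k * uc
U = 2.58 * 1.607
U = 4.1461

4.1461


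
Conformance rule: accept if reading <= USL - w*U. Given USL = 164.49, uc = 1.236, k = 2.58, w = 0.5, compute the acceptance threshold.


U = k * uc = 2.58 * 1.236 = 3.18888
guard band g = w * U = 0.5 * 3.18888 = 1.59444
AL = USL - g = 164.49 - 1.59444
AL = 162.8956

162.8956


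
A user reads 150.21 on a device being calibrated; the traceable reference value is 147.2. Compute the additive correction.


Correction = standard - reading
= 147.2 - 150.21
= -3.0100

-3.0100


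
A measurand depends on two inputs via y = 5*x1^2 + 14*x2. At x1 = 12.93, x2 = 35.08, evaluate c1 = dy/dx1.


y = 5*x1^2 + 14*x2
dy/dx1 = 2*5*x1
Evaluate at x1 = 12.93: c1 = 10 * 12.93
c1 = 129.3000

129.3000


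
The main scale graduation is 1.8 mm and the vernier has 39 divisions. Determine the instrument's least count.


LC = MSD / n_div
= 1.8 / 39
= 0.0462

0.0462


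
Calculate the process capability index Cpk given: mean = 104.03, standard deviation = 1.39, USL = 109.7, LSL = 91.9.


Cpu = (USL - mean) / (3*sigma) = (109.7 - 104.03) / (3*1.39) = 1.3597
Cpl = (mean - LSL) / (3*sigma) = (104.03 - 91.9) / (3*1.39) = 2.9089
Cpk = min(Cpu, Cpl) = 1.3597

1.3597


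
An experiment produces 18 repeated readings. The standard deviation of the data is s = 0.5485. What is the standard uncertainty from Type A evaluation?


u_A = s / sqrt(n)
u_A = 0.5485 / sqrt(18)
u_A = 0.5485 / 4.2426407
u_A = 0.1293

0.1293


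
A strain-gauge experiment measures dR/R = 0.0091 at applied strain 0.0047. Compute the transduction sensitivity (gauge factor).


GF = (dR/R) / epsilon
= 0.0091 / 0.0047
= 1.9362

1.9362


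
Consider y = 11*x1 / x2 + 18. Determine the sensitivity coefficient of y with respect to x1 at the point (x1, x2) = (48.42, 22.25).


y = 11*x1 / x2 + 18
dy/dx1 = 11/x2
Evaluate at x2 = 22.25: c1 = 11 / 22.25
c1 = 0.4944

0.4944


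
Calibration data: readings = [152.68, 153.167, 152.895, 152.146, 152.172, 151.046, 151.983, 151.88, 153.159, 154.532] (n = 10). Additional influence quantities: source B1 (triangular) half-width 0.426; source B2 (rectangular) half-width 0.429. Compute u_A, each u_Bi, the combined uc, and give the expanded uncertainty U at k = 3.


mean = (152.68 + 153.167 + 152.895 + 152.146 + 152.172 + 151.046 + 151.983 + 151.88 + 153.159 + 154.532) / 10 = 152.566
s = sqrt(sum((x - mean)^2)/(n-1)) = 0.95170981
u_A = s / sqrt(n) = 0.95170981 / sqrt(10) = 0.30095707
u_B1 = 0.426 / sqrt(6) = 0.17391377
u_B2 = 0.429 / sqrt(3) = 0.24768327
uc = sqrt(0.30095707^2 + 0.17391377^2 + 0.24768327^2) = 0.42681162
U = k * uc = 3 * 0.42681162
U = 1.2804

1.2804


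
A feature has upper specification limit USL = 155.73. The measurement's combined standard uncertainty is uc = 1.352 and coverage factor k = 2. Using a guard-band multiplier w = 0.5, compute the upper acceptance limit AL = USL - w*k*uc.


U = k * uc = 2 * 1.352 = 2.704
guard band g = w * U = 0.5 * 2.704 = 1.352
AL = USL - g = 155.73 - 1.352
AL = 154.3780

154.3780


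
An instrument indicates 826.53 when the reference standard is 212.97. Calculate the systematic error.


Systematic error = measured - true
= 826.53 - 212.97
= 613.5600

613.5600


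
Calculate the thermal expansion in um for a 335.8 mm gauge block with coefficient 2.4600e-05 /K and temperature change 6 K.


dL = L * alpha * dT
= 335.8 * 2.4600e-05 * 6
= 0.0495641 mm
dL_um = 0.0495641 * 1000 = 49.5641 um

49.5641


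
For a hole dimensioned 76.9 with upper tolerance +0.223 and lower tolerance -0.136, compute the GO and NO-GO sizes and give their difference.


GO = nominal - lower_tol (smallest hole = maximum material condition)
GO = 76.9 - 0.136 = 76.764
NO-GO = nominal + upper_tol (largest hole = least material condition)
NO-GO = 76.9 + 0.223 = 77.123
spread = NO-GO - GO = 77.123 - 76.764 = 0.3590

0.3590


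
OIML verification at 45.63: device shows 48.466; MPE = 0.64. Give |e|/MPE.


e = indication - reference = 48.466 - 45.63 = 2.8360
|e| = 2.8360
ratio = |e| / MPE = 2.8360 / 0.64
ratio = 4.4312

4.4312


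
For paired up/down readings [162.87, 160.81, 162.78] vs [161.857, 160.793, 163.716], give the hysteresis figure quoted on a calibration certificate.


|162.87 - 161.857| = 1.0130
|160.81 - 160.793| = 0.0170
|162.78 - 163.716| = 0.9360
hysteresis = max(diffs) = 1.0130

1.0130


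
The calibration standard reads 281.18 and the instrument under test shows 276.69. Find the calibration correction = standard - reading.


Correction = standard - reading
= 281.18 - 276.69
= 4.4900

4.4900


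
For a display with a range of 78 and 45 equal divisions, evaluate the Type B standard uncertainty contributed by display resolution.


resolution = range / divisions
resolution = 78 / 45 = 1.7333333
u_res = resolution / (2*sqrt(3))
u_res = 1.7333333 / 3.4641016
u_res = 0.5004

0.5004


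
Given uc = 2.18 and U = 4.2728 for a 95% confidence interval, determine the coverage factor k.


k = U / uc
k = 4.2728 / 2.18
k = 1.96

1.96


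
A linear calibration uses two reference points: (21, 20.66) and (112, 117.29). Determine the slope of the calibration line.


slope = (y2 - y1) / (x2 - x1)
= (117.29 - 20.66) / (112 - 21)
= 96.6300 / 91
= 1.0619

1.0619


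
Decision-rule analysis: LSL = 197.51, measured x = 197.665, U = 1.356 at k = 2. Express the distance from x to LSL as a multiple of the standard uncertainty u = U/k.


u = U / k = 1.356 / 2 = 0.678
margin = |LSL - x| = |197.51 - 197.665| = 0.155
z = margin / u = 0.155 / 0.678
z = 0.2286

0.2286


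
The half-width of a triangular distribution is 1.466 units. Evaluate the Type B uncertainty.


u_B = half_width / sqrt(6)
u_B = 1.466 / 2.4494897
u_B = 0.5985

0.5985


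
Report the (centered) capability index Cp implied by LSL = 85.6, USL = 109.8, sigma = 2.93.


Cp = (USL - LSL) / (6 * sigma)
= (109.8 - 85.6) / (6 * 2.93)
= 24.2000 / 17.5800
= 1.3766

1.3766


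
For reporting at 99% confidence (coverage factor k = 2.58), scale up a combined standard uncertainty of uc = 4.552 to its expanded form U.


U = k * uc
U = 2.58 * 4.552
U = 11.7442

11.7442


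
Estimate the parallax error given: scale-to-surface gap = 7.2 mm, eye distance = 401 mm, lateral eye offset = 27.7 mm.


error = h * offset / d
= 7.2 * 27.7 / 401
= 0.4974

0.4974


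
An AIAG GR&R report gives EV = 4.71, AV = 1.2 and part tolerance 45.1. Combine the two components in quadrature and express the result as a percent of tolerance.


GRR = sqrt(EV^2 + AV^2) = sqrt(4.71^2 + 1.2^2) = 4.8604629
%GRR = GRR / tol * 100 = 4.8604629 / 45.1 * 100
%GRR = 10.7771

10.7771


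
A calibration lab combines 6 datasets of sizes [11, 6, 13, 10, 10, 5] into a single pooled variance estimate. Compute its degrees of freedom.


nu = sum_i (n_i - 1)
nu = ((11 - 1) + (6 - 1) + (13 - 1) + (10 - 1) + (10 - 1) + (5 - 1))
nu = 10 + 5 + 12 + 9 + 9 + 4
nu = 49

49


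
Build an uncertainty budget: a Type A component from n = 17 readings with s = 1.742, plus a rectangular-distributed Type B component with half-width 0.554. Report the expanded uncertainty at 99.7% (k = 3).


u_A = s / sqrt(n) = 1.742 / sqrt(17) = 0.42249706
u_B = half_width / sqrt(3) = 0.554 / sqrt(3) = 0.31985205
uc = sqrt(u_A^2 + u_B^2) = sqrt(0.42249706^2 + 0.31985205^2) = 0.52991424
U = k * uc = 3 * 0.52991424
U = 1.5897

1.5897


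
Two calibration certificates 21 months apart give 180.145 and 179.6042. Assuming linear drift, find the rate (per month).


rate = (v2 - v1) / months
= (179.6042 - 180.145) / 21
= -0.5408 / 21
= -0.0258

-0.0258


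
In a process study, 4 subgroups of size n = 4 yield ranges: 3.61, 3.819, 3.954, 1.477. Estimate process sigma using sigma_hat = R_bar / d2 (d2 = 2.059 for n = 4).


R_bar = (3.61 + 3.819 + 3.954 + 1.477) / 4
R_bar = 12.86 / 4 = 3.215
sigma_hat = R_bar / d2 = 3.215 / 2.059 = 1.5614

1.5614


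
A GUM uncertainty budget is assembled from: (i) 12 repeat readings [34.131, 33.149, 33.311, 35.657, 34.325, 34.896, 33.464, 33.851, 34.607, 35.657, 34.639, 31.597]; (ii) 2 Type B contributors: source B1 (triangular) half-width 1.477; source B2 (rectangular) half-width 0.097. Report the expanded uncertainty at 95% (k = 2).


mean = (34.131 + 33.149 + 33.311 + 35.657 + 34.325 + 34.896 + 33.464 + 33.851 + 34.607 + 35.657 + 34.639 + 31.597) / 12 = 34.107
s = sqrt(sum((x - mean)^2)/(n-1)) = 1.1417335
u_A = s / sqrt(n) = 1.1417335 / sqrt(12) = 0.32959007
u_B1 = 1.477 / sqrt(6) = 0.60298273
u_B2 = 0.097 / sqrt(3) = 0.056002976
uc = sqrt(0.32959007^2 + 0.60298273^2 + 0.056002976^2) = 0.6894593
U = k * uc = 2 * 0.6894593
U = 1.3789

1.3789


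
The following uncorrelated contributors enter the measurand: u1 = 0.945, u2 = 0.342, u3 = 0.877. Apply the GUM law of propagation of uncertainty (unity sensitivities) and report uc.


uc = sqrt(0.945^2 + 0.342^2 + 0.877^2)
uc = sqrt(1.779118)
uc = 1.3338

1.3338


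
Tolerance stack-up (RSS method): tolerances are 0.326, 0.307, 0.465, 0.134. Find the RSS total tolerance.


RSS = sqrt(0.326^2 + 0.307^2 + 0.465^2 + 0.134^2)
= sqrt(0.434706)
= 0.6593

0.6593


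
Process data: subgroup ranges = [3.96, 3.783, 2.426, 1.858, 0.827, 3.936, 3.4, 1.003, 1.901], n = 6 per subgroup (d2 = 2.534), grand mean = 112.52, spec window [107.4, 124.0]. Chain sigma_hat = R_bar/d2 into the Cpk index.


R_bar = (3.96 + 3.783 + 2.426 + 1.858 + 0.827 + 3.936 + 3.4 + 1.003 + 1.901) / 9 = 2.566
sigma = R_bar / d2 = 2.566 / 2.534 = 1.0126283
Cp = (USL - LSL)/(6*sigma) = (124.0 - 107.4)/(6*1.0126283) = 2.7322
Cpu = (124.0 - 112.52)/(3*1.0126283) = 3.7789
Cpl = (112.52 - 107.4)/(3*1.0126283) = 1.6854
Cpk = min(Cpu, Cpl) = 1.6854

1.6854


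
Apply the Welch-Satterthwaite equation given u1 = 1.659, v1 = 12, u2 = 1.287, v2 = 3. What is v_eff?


uc = sqrt(u1^2 + u2^2) = sqrt(1.659^2 + 1.287^2) = 2.0996785
v_eff = uc^4 / (u1^4/v1 + u2^4/v2)
= 2.0996785^4 / (1.659^4/12 + 1.287^4/3)
= 19.436193 / 1.5457736
v_eff = 12.5738

12.5738


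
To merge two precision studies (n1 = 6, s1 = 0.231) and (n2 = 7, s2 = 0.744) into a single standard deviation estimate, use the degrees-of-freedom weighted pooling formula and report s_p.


s_p = sqrt(((n1-1)*s1^2 + (n2-1)*s2^2) / (n1+n2-2))
numerator = (6-1)*0.231^2 + (7-1)*0.744^2 = 0.266805 + 3.321216 = 3.588021
denominator = 6 + 7 - 2 = 11
s_p^2 = 3.588021 / 11 = 0.32618373
s_p = sqrt(0.32618373) = 0.5711

0.5711


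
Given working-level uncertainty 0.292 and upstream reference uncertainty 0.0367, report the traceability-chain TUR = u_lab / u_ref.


TUR = u_lab / u_ref
= 0.292 / 0.0367
= 7.9564

7.9564


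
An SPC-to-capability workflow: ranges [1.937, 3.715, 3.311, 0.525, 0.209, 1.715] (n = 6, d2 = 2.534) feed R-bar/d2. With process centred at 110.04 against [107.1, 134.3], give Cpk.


R_bar = (1.937 + 3.715 + 3.311 + 0.525 + 0.209 + 1.715) / 6 = 1.902
sigma = R_bar / d2 = 1.902 / 2.534 = 0.75059195
Cp = (USL - LSL)/(6*sigma) = (134.3 - 107.1)/(6*0.75059195) = 6.0397
Cpu = (134.3 - 110.04)/(3*0.75059195) = 10.7737
Cpl = (110.04 - 107.1)/(3*0.75059195) = 1.3056
Cpk = min(Cpu, Cpl) = 1.3056

1.3056


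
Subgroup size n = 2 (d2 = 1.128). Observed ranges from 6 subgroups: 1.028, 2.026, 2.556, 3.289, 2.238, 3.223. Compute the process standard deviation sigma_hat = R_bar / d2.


R_bar = (1.028 + 2.026 + 2.556 + 3.289 + 2.238 + 3.223) / 6
R_bar = 14.36 / 6 = 2.3933333
sigma_hat = R_bar / d2 = 2.3933333 / 1.128 = 2.1217

2.1217


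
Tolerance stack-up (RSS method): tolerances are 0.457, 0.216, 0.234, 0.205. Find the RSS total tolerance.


RSS = sqrt(0.457^2 + 0.216^2 + 0.234^2 + 0.205^2)
= sqrt(0.352286)
= 0.5935

0.5935


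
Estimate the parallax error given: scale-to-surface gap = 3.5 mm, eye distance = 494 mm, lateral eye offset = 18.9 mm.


error = h * offset / d
= 3.5 * 18.9 / 494
= 0.1339

0.1339


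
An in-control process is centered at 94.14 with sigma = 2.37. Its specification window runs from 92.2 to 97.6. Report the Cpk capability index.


Cpu = (USL - mean) / (3*sigma) = (97.6 - 94.14) / (3*2.37) = 0.4866
Cpl = (mean - LSL) / (3*sigma) = (94.14 - 92.2) / (3*2.37) = 0.2729
Cpk = min(Cpu, Cpl) = 0.2729

0.2729


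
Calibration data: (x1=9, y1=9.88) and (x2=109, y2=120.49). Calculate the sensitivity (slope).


slope = (y2 - y1) / (x2 - x1)
= (120.49 - 9.88) / (109 - 9)
= 110.6100 / 100
= 1.1061

1.1061


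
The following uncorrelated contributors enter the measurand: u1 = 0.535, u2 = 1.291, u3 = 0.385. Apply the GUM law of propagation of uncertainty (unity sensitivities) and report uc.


uc = sqrt(0.535^2 + 1.291^2 + 0.385^2)
uc = sqrt(2.101131)
uc = 1.4495

1.4495


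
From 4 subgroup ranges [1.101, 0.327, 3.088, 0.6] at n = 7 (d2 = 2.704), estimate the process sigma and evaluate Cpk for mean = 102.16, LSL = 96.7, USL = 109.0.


R_bar = (1.101 + 0.327 + 3.088 + 0.6) / 4 = 1.279
sigma = R_bar / d2 = 1.279 / 2.704 = 0.47300296
Cp = (USL - LSL)/(6*sigma) = (109.0 - 96.7)/(6*0.47300296) = 4.3340
Cpu = (109.0 - 102.16)/(3*0.47300296) = 4.8203
Cpl = (102.16 - 96.7)/(3*0.47300296) = 3.8478
Cpk = min(Cpu, Cpl) = 3.8478

3.8478


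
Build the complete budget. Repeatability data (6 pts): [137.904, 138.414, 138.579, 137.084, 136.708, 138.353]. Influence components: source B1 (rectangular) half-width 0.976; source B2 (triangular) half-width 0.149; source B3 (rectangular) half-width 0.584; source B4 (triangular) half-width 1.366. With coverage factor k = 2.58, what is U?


mean = (137.904 + 138.414 + 138.579 + 137.084 + 136.708 + 138.353) / 6 = 137.8403333
s = sqrt(sum((x - mean)^2)/(n-1)) = 0.77405702
u_A = s / sqrt(n) = 0.77405702 / sqrt(6) = 0.31600746
u_B1 = 0.976 / sqrt(3) = 0.56349386
u_B2 = 0.149 / sqrt(6) = 0.060828995
u_B3 = 0.584 / sqrt(3) = 0.33717256
u_B4 = 1.366 / sqrt(6) = 0.55766716
uc = sqrt(0.31600746^2 + 0.56349386^2 + 0.060828995^2 + 0.33717256^2 + 0.55766716^2) = 0.9196544
U = k * uc = 2.58 * 0.9196544
U = 2.3727

2.3727


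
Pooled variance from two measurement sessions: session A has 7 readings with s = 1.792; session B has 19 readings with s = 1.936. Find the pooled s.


s_p = sqrt(((n1-1)*s1^2 + (n2-1)*s2^2) / (n1+n2-2))
numerator = (7-1)*1.792^2 + (19-1)*1.936^2 = 19.267584 + 67.465728 = 86.733312
denominator = 7 + 19 - 2 = 24
s_p^2 = 86.733312 / 24 = 3.613888
s_p = sqrt(3.613888) = 1.9010

1.9010


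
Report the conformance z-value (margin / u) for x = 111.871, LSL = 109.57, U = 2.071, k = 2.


u = U / k = 2.071 / 2 = 1.0355
margin = |LSL - x| = |109.57 - 111.871| = 2.301
z = margin / u = 2.301 / 1.0355
z = 2.2221

2.2221


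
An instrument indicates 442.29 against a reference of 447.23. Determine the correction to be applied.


Correction = standard - reading
= 447.23 - 442.29
= 4.9400

4.9400


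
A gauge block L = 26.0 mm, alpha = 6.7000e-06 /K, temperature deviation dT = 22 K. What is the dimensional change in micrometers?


dL = L * alpha * dT
= 26.0 * 6.7000e-06 * 22
= 0.0038324 mm
dL_um = 0.0038324 * 1000 = 3.8324 um

3.8324


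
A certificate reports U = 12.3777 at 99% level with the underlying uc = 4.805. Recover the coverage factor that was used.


k = U / uc
k = 12.3777 / 4.805
k = 2.576

2.576


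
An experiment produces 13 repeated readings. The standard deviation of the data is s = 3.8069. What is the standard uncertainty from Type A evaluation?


u_A = s / sqrt(n)
u_A = 3.8069 / sqrt(13)
u_A = 3.8069 / 3.6055513
u_A = 1.0558

1.0558


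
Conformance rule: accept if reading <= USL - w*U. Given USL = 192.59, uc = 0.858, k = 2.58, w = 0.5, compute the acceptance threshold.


U = k * uc = 2.58 * 0.858 = 2.21364
guard band g = w * U = 0.5 * 2.21364 = 1.10682
AL = USL - g = 192.59 - 1.10682
AL = 191.4832

191.4832


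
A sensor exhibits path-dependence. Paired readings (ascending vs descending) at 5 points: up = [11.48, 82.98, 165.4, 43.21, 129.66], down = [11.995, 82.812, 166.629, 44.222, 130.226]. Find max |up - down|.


|11.48 - 11.995| = 0.5150
|82.98 - 82.812| = 0.1680
|165.4 - 166.629| = 1.2290
|43.21 - 44.222| = 1.0120
|129.66 - 130.226| = 0.5660
hysteresis = max(diffs) = 1.2290

1.2290


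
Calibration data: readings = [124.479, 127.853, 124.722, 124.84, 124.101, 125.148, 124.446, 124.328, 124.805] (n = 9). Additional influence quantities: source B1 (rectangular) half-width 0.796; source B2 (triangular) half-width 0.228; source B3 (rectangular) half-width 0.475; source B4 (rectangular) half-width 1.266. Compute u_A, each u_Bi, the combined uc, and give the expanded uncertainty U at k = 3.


mean = (124.479 + 127.853 + 124.722 + 124.84 + 124.101 + 125.148 + 124.446 + 124.328 + 124.805) / 9 = 124.9691111
s = sqrt(sum((x - mean)^2)/(n-1)) = 1.1253875
u_A = s / sqrt(n) = 1.1253875 / sqrt(9) = 0.37512917
u_B1 = 0.796 / sqrt(3) = 0.45957081
u_B2 = 0.228 / sqrt(6) = 0.09308061
u_B3 = 0.475 / sqrt(3) = 0.27424138
u_B4 = 1.266 / sqrt(3) = 0.73092544
uc = sqrt(0.37512917^2 + 0.45957081^2 + 0.09308061^2 + 0.27424138^2 + 0.73092544^2) = 0.98491195
U = k * uc = 3 * 0.98491195
U = 2.9547

2.9547


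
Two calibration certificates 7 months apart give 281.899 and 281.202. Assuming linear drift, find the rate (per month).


rate = (v2 - v1) / months
= (281.202 - 281.899) / 7
= -0.6970 / 7
= -0.0996

-0.0996


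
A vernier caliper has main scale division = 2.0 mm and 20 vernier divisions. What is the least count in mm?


LC = MSD / n_div
= 2.0 / 20
= 0.1000

0.1000


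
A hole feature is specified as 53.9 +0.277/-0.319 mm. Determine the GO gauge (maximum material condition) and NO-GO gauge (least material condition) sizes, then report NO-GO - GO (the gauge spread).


GO = nominal - lower_tol (smallest hole = maximum material condition)
GO = 53.9 - 0.319 = 53.581
NO-GO = nominal + upper_tol (largest hole = least material condition)
NO-GO = 53.9 + 0.277 = 54.177
spread = NO-GO - GO = 54.177 - 53.581 = 0.5960

0.5960


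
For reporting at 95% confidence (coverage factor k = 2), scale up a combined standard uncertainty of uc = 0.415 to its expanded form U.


U = k * uc
U = 2 * 0.415
U = 0.8300

0.8300
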